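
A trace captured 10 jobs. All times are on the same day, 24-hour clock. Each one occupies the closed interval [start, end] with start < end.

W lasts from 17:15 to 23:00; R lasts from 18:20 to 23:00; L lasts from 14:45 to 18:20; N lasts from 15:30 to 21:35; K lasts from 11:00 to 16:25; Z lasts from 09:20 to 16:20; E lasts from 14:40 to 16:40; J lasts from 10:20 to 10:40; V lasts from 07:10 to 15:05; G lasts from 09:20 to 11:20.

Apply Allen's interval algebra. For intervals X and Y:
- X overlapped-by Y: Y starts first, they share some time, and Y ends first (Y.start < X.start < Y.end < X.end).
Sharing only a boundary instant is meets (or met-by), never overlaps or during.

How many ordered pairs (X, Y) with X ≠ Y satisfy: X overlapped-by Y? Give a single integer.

Checking all 90 ordered pairs for relation 'overlapped-by'; matching pairs in alphabetical order:
(E, K): E overlapped-by K ✓
(E, V): E overlapped-by V ✓
(E, Z): E overlapped-by Z ✓
(K, G): K overlapped-by G ✓
(K, V): K overlapped-by V ✓
(K, Z): K overlapped-by Z ✓
(L, E): L overlapped-by E ✓
(L, K): L overlapped-by K ✓
(L, V): L overlapped-by V ✓
(L, Z): L overlapped-by Z ✓
(N, E): N overlapped-by E ✓
(N, K): N overlapped-by K ✓
(N, L): N overlapped-by L ✓
(N, Z): N overlapped-by Z ✓
(R, N): R overlapped-by N ✓
(W, L): W overlapped-by L ✓
(W, N): W overlapped-by N ✓
(Z, V): Z overlapped-by V ✓
Count: 18.

18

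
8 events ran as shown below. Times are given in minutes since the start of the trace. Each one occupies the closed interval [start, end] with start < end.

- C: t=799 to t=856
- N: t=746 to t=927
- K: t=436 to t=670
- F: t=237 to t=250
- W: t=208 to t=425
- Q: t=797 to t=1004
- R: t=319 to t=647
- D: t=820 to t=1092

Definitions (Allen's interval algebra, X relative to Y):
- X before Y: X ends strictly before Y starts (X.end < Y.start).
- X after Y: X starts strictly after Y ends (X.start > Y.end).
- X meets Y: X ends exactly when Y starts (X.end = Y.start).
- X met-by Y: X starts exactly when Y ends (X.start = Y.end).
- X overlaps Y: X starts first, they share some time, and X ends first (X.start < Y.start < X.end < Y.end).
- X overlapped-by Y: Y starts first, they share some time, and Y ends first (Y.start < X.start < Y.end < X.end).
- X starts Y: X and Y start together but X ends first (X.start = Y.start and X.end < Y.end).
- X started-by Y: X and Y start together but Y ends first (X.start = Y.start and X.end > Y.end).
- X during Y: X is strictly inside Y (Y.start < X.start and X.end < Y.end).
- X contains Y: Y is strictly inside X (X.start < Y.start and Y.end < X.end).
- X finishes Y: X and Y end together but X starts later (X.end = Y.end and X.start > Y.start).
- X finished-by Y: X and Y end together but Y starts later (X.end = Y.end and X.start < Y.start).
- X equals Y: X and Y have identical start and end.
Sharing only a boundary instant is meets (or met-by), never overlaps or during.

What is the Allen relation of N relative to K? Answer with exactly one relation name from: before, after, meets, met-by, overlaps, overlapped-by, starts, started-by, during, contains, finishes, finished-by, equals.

after

N = [t=746, t=927]; K = [t=436, t=670].
Compare endpoints: N.start > K.start, N.start > K.end, N.end > K.start, N.end > K.end.
That pattern is 'after'.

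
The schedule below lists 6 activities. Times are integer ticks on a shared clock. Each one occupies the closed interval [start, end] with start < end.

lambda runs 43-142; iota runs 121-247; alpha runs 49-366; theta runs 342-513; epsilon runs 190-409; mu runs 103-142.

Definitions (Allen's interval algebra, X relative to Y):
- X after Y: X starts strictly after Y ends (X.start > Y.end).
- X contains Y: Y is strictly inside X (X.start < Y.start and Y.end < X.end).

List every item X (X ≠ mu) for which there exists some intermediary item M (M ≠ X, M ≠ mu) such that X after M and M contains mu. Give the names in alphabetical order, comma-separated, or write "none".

Target mu = [103, 142].
Intermediaries M with M contains mu: alpha.
Via alpha — items with X after alpha: none.
Union: none.

none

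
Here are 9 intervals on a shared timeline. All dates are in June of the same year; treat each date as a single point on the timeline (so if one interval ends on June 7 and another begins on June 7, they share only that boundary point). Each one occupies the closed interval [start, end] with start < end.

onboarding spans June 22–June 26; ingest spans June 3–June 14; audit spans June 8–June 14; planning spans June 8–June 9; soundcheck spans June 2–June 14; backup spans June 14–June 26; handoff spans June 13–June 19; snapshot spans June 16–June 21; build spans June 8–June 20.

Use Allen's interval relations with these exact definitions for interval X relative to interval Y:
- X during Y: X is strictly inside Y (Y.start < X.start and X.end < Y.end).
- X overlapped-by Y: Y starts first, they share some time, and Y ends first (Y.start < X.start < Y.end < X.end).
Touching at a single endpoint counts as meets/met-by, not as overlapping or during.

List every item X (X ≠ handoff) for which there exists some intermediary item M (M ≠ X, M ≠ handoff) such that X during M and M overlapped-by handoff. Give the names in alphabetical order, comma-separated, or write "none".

snapshot

Target handoff = [June 13, June 19].
Intermediaries M with M overlapped-by handoff: backup, snapshot.
Via backup — items with X during backup: snapshot.
Via snapshot — items with X during snapshot: none.
Union: snapshot.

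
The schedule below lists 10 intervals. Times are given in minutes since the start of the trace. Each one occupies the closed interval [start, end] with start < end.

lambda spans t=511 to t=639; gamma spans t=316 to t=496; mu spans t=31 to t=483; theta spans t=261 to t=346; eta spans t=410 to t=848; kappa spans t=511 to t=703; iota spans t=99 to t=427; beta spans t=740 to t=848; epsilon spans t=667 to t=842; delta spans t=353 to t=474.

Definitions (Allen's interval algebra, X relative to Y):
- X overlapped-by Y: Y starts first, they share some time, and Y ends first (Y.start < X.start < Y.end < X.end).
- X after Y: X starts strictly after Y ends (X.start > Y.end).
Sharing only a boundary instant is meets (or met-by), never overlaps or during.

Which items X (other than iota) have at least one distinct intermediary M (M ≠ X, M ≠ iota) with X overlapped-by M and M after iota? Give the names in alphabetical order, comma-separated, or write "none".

beta, epsilon

Target iota = [t=99, t=427].
Intermediaries M with M after iota: beta, epsilon, kappa, lambda.
Via beta — items with X overlapped-by beta: none.
Via epsilon — items with X overlapped-by epsilon: beta.
Via kappa — items with X overlapped-by kappa: epsilon.
Via lambda — items with X overlapped-by lambda: none.
Union: beta, epsilon.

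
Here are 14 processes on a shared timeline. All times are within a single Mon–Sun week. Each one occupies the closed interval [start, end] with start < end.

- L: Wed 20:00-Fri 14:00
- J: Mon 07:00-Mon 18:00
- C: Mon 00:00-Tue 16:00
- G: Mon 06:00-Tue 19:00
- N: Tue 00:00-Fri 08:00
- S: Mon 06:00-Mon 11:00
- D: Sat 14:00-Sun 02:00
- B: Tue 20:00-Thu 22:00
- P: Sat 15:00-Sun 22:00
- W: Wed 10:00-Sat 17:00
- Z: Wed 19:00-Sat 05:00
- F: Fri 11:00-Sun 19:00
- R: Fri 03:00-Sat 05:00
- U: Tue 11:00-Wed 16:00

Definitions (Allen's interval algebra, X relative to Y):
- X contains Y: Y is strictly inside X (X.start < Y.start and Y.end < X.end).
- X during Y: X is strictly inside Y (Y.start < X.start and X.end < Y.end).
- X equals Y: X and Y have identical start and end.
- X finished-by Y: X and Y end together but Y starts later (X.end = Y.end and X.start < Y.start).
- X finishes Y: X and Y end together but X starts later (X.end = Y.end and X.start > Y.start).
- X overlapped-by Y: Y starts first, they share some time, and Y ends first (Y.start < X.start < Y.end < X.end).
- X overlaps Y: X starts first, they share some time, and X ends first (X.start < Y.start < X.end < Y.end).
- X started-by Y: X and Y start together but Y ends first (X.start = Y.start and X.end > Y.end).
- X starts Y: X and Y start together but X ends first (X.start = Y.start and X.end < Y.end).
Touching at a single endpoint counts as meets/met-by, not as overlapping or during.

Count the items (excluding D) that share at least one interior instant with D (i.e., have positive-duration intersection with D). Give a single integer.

Target D = [Sat 14:00, Sun 02:00].
B [Tue 20:00, Thu 22:00] → before → no.
C [Mon 00:00, Tue 16:00] → before → no.
F [Fri 11:00, Sun 19:00] → contains → counts.
G [Mon 06:00, Tue 19:00] → before → no.
J [Mon 07:00, Mon 18:00] → before → no.
L [Wed 20:00, Fri 14:00] → before → no.
N [Tue 00:00, Fri 08:00] → before → no.
P [Sat 15:00, Sun 22:00] → overlapped-by → counts.
R [Fri 03:00, Sat 05:00] → before → no.
S [Mon 06:00, Mon 11:00] → before → no.
U [Tue 11:00, Wed 16:00] → before → no.
W [Wed 10:00, Sat 17:00] → overlaps → counts.
Z [Wed 19:00, Sat 05:00] → before → no.
Total: 3.

3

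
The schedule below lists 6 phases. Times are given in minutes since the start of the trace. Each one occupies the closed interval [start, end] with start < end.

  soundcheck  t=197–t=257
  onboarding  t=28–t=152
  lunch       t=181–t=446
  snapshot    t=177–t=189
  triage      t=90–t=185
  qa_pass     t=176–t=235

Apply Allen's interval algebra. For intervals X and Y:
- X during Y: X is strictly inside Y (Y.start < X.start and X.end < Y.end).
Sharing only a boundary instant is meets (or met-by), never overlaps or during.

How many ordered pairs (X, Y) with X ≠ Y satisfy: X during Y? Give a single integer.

Checking all 30 ordered pairs for relation 'during'; matching pairs in alphabetical order:
(snapshot, qa_pass): snapshot during qa_pass ✓
(soundcheck, lunch): soundcheck during lunch ✓
Count: 2.

2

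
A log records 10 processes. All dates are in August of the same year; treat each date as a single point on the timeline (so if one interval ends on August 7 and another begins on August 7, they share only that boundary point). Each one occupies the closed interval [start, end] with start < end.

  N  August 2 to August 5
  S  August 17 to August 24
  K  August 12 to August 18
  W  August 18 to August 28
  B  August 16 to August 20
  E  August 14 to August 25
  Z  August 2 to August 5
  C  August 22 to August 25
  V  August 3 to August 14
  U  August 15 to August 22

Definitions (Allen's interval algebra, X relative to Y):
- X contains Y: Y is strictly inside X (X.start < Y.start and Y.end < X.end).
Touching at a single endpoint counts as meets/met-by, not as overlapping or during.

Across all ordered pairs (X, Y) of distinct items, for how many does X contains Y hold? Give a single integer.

5

Checking all 90 ordered pairs for relation 'contains'; matching pairs in alphabetical order:
(E, B): E contains B ✓
(E, S): E contains S ✓
(E, U): E contains U ✓
(U, B): U contains B ✓
(W, C): W contains C ✓
Count: 5.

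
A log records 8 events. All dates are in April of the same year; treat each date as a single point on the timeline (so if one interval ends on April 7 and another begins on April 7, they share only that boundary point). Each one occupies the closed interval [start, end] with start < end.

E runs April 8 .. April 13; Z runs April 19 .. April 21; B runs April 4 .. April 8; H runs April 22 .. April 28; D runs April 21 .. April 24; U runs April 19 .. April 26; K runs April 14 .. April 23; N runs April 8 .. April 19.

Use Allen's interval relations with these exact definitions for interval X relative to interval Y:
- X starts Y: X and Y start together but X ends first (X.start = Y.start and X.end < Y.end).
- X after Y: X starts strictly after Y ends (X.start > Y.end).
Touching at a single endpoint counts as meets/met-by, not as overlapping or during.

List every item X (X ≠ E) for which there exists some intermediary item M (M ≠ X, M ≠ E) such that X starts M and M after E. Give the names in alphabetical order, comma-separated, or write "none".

Z

Target E = [April 8, April 13].
Intermediaries M with M after E: D, H, K, U, Z.
Via D — items with X starts D: none.
Via H — items with X starts H: none.
Via K — items with X starts K: none.
Via U — items with X starts U: Z.
Via Z — items with X starts Z: none.
Union: Z.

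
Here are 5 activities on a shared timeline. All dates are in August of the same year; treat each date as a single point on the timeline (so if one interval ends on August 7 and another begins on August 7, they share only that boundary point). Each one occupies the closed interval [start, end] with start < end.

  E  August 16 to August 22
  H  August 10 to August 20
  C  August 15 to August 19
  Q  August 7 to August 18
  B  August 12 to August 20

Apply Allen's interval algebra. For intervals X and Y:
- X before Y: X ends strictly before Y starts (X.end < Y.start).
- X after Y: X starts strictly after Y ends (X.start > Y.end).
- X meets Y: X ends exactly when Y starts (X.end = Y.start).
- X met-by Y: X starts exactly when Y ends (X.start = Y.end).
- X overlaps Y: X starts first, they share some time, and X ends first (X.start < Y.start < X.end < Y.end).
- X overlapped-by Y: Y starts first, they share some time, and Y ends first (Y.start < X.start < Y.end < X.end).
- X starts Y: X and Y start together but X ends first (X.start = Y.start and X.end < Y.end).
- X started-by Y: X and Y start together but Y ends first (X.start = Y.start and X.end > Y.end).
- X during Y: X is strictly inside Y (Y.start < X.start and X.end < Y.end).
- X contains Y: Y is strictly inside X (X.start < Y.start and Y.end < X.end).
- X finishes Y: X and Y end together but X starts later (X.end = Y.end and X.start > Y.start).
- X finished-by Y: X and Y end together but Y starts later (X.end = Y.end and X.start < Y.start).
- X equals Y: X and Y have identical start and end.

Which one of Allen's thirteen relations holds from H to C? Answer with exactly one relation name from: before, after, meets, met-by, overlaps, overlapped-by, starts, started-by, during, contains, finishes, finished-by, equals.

contains

H = [August 10, August 20]; C = [August 15, August 19].
Compare endpoints: H.start < C.start, H.start < C.end, H.end > C.start, H.end > C.end.
That pattern is 'contains'.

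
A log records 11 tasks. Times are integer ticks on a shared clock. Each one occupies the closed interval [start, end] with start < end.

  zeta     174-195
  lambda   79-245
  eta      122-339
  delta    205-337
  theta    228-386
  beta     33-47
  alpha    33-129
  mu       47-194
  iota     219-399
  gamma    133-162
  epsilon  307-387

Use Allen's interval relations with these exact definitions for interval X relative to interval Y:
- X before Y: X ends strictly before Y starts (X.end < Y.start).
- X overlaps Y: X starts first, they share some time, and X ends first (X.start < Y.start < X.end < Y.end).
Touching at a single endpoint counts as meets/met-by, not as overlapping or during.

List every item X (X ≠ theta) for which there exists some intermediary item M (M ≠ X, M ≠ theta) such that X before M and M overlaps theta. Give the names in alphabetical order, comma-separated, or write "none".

alpha, beta, gamma, mu, zeta

Target theta = [228, 386].
Intermediaries M with M overlaps theta: delta, eta, lambda.
Via delta — items with X before delta: alpha, beta, gamma, mu, zeta.
Via eta — items with X before eta: beta.
Via lambda — items with X before lambda: beta.
Union: alpha, beta, gamma, mu, zeta.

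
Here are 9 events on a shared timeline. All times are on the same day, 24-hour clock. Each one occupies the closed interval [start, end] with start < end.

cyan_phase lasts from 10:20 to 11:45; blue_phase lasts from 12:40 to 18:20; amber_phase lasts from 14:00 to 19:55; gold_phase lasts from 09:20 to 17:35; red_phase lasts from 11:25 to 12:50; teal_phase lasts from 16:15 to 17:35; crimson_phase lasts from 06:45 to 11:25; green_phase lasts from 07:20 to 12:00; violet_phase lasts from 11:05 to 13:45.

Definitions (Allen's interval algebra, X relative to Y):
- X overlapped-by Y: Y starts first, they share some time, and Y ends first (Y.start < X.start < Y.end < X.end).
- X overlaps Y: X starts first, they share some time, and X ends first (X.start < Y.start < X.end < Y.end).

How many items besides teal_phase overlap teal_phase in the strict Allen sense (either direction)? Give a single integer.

Target teal_phase = [16:15, 17:35].
amber_phase [14:00, 19:55] → contains → no.
blue_phase [12:40, 18:20] → contains → no.
crimson_phase [06:45, 11:25] → before → no.
cyan_phase [10:20, 11:45] → before → no.
gold_phase [09:20, 17:35] → finished-by → no.
green_phase [07:20, 12:00] → before → no.
red_phase [11:25, 12:50] → before → no.
violet_phase [11:05, 13:45] → before → no.
Total: 0.

0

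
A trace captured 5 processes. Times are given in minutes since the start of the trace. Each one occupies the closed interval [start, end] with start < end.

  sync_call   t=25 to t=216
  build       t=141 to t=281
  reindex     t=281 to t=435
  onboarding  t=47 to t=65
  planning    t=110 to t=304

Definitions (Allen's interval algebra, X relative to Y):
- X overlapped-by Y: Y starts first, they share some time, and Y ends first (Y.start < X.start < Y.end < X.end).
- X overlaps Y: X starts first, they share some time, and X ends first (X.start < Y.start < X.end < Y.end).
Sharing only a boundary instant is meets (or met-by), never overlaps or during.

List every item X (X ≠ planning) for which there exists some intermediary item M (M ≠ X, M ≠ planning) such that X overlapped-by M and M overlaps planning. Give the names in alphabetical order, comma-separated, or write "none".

Target planning = [t=110, t=304].
Intermediaries M with M overlaps planning: sync_call.
Via sync_call — items with X overlapped-by sync_call: build.
Union: build.

build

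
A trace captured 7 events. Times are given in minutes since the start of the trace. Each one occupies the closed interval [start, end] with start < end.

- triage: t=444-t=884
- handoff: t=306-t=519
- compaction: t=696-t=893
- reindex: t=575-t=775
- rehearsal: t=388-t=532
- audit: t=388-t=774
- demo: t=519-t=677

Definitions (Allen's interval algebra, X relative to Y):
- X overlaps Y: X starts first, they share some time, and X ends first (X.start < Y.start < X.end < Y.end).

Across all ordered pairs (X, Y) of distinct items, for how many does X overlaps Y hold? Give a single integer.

11

Checking all 42 ordered pairs for relation 'overlaps'; matching pairs in alphabetical order:
(audit, compaction): audit overlaps compaction ✓
(audit, reindex): audit overlaps reindex ✓
(audit, triage): audit overlaps triage ✓
(demo, reindex): demo overlaps reindex ✓
(handoff, audit): handoff overlaps audit ✓
(handoff, rehearsal): handoff overlaps rehearsal ✓
(handoff, triage): handoff overlaps triage ✓
(rehearsal, demo): rehearsal overlaps demo ✓
(rehearsal, triage): rehearsal overlaps triage ✓
(reindex, compaction): reindex overlaps compaction ✓
(triage, compaction): triage overlaps compaction ✓
Count: 11.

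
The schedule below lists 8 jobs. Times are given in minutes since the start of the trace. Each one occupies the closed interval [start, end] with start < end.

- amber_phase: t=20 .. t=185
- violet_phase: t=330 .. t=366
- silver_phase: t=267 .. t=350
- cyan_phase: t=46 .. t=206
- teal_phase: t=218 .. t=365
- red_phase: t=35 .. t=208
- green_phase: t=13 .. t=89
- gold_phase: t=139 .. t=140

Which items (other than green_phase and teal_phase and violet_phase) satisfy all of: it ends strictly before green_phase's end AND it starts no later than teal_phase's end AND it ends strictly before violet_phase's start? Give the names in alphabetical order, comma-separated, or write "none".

none

Conditions: its end is strictly before green_phase's end (X.end < t=89) AND its start is no later than teal_phase's end (X.start <= t=365) AND its end is strictly before violet_phase's start (X.end < t=330).
amber_phase: end t=185 < t=89? ✗; start t=20 <= t=365? ✓; end t=185 < t=330? ✓ → no.
cyan_phase: end t=206 < t=89? ✗; start t=46 <= t=365? ✓; end t=206 < t=330? ✓ → no.
gold_phase: end t=140 < t=89? ✗; start t=139 <= t=365? ✓; end t=140 < t=330? ✓ → no.
red_phase: end t=208 < t=89? ✗; start t=35 <= t=365? ✓; end t=208 < t=330? ✓ → no.
silver_phase: end t=350 < t=89? ✗; start t=267 <= t=365? ✓; end t=350 < t=330? ✗ → no.
Result: none.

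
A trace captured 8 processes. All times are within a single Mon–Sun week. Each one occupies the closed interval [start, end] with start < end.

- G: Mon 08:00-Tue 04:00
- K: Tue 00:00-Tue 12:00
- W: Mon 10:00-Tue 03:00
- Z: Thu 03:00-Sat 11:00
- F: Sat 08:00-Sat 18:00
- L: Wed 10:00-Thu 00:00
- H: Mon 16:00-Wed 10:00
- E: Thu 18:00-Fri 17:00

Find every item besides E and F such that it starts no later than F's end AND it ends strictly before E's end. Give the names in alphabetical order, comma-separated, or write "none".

Conditions: its start is no later than F's end (X.start <= Sat 18:00) AND its end is strictly before E's end (X.end < Fri 17:00).
G: start Mon 08:00 <= Sat 18:00? ✓; end Tue 04:00 < Fri 17:00? ✓ → yes.
H: start Mon 16:00 <= Sat 18:00? ✓; end Wed 10:00 < Fri 17:00? ✓ → yes.
K: start Tue 00:00 <= Sat 18:00? ✓; end Tue 12:00 < Fri 17:00? ✓ → yes.
L: start Wed 10:00 <= Sat 18:00? ✓; end Thu 00:00 < Fri 17:00? ✓ → yes.
W: start Mon 10:00 <= Sat 18:00? ✓; end Tue 03:00 < Fri 17:00? ✓ → yes.
Z: start Thu 03:00 <= Sat 18:00? ✓; end Sat 11:00 < Fri 17:00? ✗ → no.
Result: G, H, K, L, W.

G, H, K, L, W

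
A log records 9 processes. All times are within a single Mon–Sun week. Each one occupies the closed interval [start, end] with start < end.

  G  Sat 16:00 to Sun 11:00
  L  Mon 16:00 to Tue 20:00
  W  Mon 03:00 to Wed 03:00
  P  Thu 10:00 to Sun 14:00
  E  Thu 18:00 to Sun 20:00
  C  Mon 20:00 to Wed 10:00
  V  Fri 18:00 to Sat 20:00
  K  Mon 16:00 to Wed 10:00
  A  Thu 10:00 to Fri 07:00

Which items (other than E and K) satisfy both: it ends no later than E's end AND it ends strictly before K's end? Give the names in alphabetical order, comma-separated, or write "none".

Conditions: its end is no later than E's end (X.end <= Sun 20:00) AND its end is strictly before K's end (X.end < Wed 10:00).
A: end Fri 07:00 <= Sun 20:00? ✓; end Fri 07:00 < Wed 10:00? ✗ → no.
C: end Wed 10:00 <= Sun 20:00? ✓; end Wed 10:00 < Wed 10:00? ✗ → no.
G: end Sun 11:00 <= Sun 20:00? ✓; end Sun 11:00 < Wed 10:00? ✗ → no.
L: end Tue 20:00 <= Sun 20:00? ✓; end Tue 20:00 < Wed 10:00? ✓ → yes.
P: end Sun 14:00 <= Sun 20:00? ✓; end Sun 14:00 < Wed 10:00? ✗ → no.
V: end Sat 20:00 <= Sun 20:00? ✓; end Sat 20:00 < Wed 10:00? ✗ → no.
W: end Wed 03:00 <= Sun 20:00? ✓; end Wed 03:00 < Wed 10:00? ✓ → yes.
Result: L, W.

L, W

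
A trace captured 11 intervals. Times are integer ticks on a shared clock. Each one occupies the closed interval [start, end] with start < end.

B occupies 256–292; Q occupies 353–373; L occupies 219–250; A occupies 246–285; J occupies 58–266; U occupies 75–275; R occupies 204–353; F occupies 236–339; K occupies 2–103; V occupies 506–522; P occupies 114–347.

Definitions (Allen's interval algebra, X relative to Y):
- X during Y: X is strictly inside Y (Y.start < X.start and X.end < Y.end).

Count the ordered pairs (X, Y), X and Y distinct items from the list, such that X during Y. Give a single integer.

12

Checking all 110 ordered pairs for relation 'during'; matching pairs in alphabetical order:
(A, F): A during F ✓
(A, P): A during P ✓
(A, R): A during R ✓
(B, F): B during F ✓
(B, P): B during P ✓
(B, R): B during R ✓
(F, P): F during P ✓
(F, R): F during R ✓
(L, J): L during J ✓
(L, P): L during P ✓
(L, R): L during R ✓
(L, U): L during U ✓
Count: 12.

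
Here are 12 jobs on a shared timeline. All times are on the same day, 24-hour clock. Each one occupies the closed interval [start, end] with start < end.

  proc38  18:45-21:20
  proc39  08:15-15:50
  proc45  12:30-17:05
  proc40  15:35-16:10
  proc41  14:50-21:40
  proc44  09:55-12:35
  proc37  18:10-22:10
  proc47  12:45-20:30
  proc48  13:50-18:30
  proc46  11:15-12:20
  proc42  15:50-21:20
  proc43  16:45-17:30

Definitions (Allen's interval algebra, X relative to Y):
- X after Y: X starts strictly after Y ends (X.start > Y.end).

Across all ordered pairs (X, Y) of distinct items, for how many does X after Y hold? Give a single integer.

28

Checking all 132 ordered pairs for relation 'after'; matching pairs in alphabetical order:
(proc37, proc39): proc37 after proc39 ✓
(proc37, proc40): proc37 after proc40 ✓
(proc37, proc43): proc37 after proc43 ✓
(proc37, proc44): proc37 after proc44 ✓
(proc37, proc45): proc37 after proc45 ✓
(proc37, proc46): proc37 after proc46 ✓
(proc38, proc39): proc38 after proc39 ✓
(proc38, proc40): proc38 after proc40 ✓
(proc38, proc43): proc38 after proc43 ✓
(proc38, proc44): proc38 after proc44 ✓
(proc38, proc45): proc38 after proc45 ✓
(proc38, proc46): proc38 after proc46 ✓
(proc38, proc48): proc38 after proc48 ✓
(proc40, proc44): proc40 after proc44 ✓
(proc40, proc46): proc40 after proc46 ✓
(proc41, proc44): proc41 after proc44 ✓
(proc41, proc46): proc41 after proc46 ✓
(proc42, proc44): proc42 after proc44 ✓
(proc42, proc46): proc42 after proc46 ✓
(proc43, proc39): proc43 after proc39 ✓
(proc43, proc40): proc43 after proc40 ✓
(proc43, proc44): proc43 after proc44 ✓
(proc43, proc46): proc43 after proc46 ✓
(proc45, proc46): proc45 after proc46 ✓
... plus 4 further pairs not listed.
Count: 28.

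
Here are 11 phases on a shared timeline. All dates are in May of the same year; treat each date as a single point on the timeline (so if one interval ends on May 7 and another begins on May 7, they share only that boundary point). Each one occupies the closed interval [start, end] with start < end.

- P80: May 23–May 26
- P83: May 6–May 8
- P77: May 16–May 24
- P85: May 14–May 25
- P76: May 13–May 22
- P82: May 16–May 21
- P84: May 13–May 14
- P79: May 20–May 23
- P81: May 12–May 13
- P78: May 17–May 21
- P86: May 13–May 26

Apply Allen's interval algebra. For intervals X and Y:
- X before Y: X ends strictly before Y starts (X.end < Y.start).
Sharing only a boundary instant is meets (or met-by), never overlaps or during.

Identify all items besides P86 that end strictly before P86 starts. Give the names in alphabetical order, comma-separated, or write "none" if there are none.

Target P86 = [May 13, May 26].
P76 [May 13, May 22] → starts → no.
P77 [May 16, May 24] → during → no.
P78 [May 17, May 21] → during → no.
P79 [May 20, May 23] → during → no.
P80 [May 23, May 26] → finishes → no.
P81 [May 12, May 13] → meets → no.
P82 [May 16, May 21] → during → no.
P83 [May 6, May 8] → before → yes.
P84 [May 13, May 14] → starts → no.
P85 [May 14, May 25] → during → no.
Result: P83.

P83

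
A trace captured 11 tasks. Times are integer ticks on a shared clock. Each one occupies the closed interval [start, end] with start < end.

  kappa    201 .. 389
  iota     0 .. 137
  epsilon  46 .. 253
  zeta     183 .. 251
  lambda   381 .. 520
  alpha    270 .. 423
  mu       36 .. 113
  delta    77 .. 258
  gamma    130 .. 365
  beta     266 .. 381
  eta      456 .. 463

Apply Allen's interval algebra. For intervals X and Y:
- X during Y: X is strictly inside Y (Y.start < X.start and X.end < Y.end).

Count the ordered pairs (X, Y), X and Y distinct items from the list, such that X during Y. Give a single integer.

6

Checking all 110 ordered pairs for relation 'during'; matching pairs in alphabetical order:
(beta, kappa): beta during kappa ✓
(eta, lambda): eta during lambda ✓
(mu, iota): mu during iota ✓
(zeta, delta): zeta during delta ✓
(zeta, epsilon): zeta during epsilon ✓
(zeta, gamma): zeta during gamma ✓
Count: 6.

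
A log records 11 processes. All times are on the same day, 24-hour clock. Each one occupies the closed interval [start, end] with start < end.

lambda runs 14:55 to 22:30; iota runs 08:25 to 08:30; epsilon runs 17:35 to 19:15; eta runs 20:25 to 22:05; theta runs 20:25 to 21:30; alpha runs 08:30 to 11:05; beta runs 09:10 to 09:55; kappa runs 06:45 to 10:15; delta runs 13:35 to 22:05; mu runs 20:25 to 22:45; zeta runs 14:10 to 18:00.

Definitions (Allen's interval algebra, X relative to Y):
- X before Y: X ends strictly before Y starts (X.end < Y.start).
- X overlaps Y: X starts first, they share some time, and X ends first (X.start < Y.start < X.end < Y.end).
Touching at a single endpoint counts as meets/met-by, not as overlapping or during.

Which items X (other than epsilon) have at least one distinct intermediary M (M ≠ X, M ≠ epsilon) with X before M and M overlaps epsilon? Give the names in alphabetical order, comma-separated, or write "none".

alpha, beta, iota, kappa

Target epsilon = [17:35, 19:15].
Intermediaries M with M overlaps epsilon: zeta.
Via zeta — items with X before zeta: alpha, beta, iota, kappa.
Union: alpha, beta, iota, kappa.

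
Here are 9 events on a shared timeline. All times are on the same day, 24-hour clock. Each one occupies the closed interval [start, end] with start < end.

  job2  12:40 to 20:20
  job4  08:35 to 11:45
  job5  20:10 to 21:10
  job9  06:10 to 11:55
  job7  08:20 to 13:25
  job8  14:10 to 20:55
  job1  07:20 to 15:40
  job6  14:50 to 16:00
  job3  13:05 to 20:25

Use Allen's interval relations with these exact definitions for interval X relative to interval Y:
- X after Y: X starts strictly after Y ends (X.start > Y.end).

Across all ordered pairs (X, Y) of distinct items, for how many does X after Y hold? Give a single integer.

Checking all 72 ordered pairs for relation 'after'; matching pairs in alphabetical order:
(job2, job4): job2 after job4 ✓
(job2, job9): job2 after job9 ✓
(job3, job4): job3 after job4 ✓
(job3, job9): job3 after job9 ✓
(job5, job1): job5 after job1 ✓
(job5, job4): job5 after job4 ✓
(job5, job6): job5 after job6 ✓
(job5, job7): job5 after job7 ✓
(job5, job9): job5 after job9 ✓
(job6, job4): job6 after job4 ✓
(job6, job7): job6 after job7 ✓
(job6, job9): job6 after job9 ✓
(job8, job4): job8 after job4 ✓
(job8, job7): job8 after job7 ✓
(job8, job9): job8 after job9 ✓
Count: 15.

15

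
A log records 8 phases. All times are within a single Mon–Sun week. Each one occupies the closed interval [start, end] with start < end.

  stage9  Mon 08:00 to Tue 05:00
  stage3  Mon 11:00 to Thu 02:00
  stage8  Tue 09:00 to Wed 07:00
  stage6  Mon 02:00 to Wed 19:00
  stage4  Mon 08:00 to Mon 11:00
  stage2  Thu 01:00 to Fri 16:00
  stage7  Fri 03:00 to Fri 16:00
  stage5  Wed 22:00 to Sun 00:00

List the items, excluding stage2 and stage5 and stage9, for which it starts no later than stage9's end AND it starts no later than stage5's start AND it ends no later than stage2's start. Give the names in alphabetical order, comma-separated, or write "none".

stage4, stage6

Conditions: its start is no later than stage9's end (X.start <= Tue 05:00) AND its start is no later than stage5's start (X.start <= Wed 22:00) AND its end is no later than stage2's start (X.end <= Thu 01:00).
stage3: start Mon 11:00 <= Tue 05:00? ✓; start Mon 11:00 <= Wed 22:00? ✓; end Thu 02:00 <= Thu 01:00? ✗ → no.
stage4: start Mon 08:00 <= Tue 05:00? ✓; start Mon 08:00 <= Wed 22:00? ✓; end Mon 11:00 <= Thu 01:00? ✓ → yes.
stage6: start Mon 02:00 <= Tue 05:00? ✓; start Mon 02:00 <= Wed 22:00? ✓; end Wed 19:00 <= Thu 01:00? ✓ → yes.
stage7: start Fri 03:00 <= Tue 05:00? ✗; start Fri 03:00 <= Wed 22:00? ✗; end Fri 16:00 <= Thu 01:00? ✗ → no.
stage8: start Tue 09:00 <= Tue 05:00? ✗; start Tue 09:00 <= Wed 22:00? ✓; end Wed 07:00 <= Thu 01:00? ✓ → no.
Result: stage4, stage6.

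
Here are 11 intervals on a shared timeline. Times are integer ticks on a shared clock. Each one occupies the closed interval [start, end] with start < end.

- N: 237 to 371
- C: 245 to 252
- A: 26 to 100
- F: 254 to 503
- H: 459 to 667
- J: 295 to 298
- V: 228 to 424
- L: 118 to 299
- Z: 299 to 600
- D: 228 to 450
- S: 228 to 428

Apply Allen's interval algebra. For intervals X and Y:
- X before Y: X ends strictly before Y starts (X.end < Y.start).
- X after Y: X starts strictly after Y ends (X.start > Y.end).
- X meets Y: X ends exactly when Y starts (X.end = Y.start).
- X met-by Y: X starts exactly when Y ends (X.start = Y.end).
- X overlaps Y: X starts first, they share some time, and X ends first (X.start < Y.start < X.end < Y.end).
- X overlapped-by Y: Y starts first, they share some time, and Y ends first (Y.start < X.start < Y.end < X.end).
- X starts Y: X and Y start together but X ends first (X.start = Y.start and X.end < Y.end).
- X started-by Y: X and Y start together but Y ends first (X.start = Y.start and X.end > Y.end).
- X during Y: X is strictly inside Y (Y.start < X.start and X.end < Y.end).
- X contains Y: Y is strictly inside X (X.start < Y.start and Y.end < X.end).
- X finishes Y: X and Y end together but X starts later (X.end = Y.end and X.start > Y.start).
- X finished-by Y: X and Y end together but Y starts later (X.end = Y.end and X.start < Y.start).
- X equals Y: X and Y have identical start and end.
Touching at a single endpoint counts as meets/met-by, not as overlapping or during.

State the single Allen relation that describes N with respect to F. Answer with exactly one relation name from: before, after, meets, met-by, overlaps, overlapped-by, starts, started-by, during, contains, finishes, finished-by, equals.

N = [237, 371]; F = [254, 503].
Compare endpoints: N.start < F.start, N.start < F.end, N.end > F.start, N.end < F.end.
That pattern is 'overlaps'.

overlaps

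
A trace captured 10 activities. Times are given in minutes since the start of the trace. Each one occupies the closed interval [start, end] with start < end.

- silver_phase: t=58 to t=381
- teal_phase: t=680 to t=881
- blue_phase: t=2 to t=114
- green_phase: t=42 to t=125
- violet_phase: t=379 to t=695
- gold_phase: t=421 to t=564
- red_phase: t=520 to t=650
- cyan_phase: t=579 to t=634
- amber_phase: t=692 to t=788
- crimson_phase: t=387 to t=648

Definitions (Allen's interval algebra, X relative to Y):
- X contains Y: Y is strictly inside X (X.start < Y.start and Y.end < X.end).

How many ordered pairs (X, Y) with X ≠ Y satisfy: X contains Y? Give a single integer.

Checking all 90 ordered pairs for relation 'contains'; matching pairs in alphabetical order:
(crimson_phase, cyan_phase): crimson_phase contains cyan_phase ✓
(crimson_phase, gold_phase): crimson_phase contains gold_phase ✓
(red_phase, cyan_phase): red_phase contains cyan_phase ✓
(teal_phase, amber_phase): teal_phase contains amber_phase ✓
(violet_phase, crimson_phase): violet_phase contains crimson_phase ✓
(violet_phase, cyan_phase): violet_phase contains cyan_phase ✓
(violet_phase, gold_phase): violet_phase contains gold_phase ✓
(violet_phase, red_phase): violet_phase contains red_phase ✓
Count: 8.

8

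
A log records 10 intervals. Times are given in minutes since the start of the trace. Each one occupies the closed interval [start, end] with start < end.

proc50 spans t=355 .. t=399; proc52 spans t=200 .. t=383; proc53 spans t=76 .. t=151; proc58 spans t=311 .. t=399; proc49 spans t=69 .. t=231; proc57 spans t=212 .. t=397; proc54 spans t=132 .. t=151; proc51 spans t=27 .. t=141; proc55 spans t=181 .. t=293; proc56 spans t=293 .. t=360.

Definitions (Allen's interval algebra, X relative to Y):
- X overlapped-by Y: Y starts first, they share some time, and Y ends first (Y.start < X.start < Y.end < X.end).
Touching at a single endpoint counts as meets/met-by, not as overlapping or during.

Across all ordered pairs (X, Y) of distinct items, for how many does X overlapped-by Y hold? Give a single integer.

15

Checking all 90 ordered pairs for relation 'overlapped-by'; matching pairs in alphabetical order:
(proc49, proc51): proc49 overlapped-by proc51 ✓
(proc50, proc52): proc50 overlapped-by proc52 ✓
(proc50, proc56): proc50 overlapped-by proc56 ✓
(proc50, proc57): proc50 overlapped-by proc57 ✓
(proc52, proc49): proc52 overlapped-by proc49 ✓
(proc52, proc55): proc52 overlapped-by proc55 ✓
(proc53, proc51): proc53 overlapped-by proc51 ✓
(proc54, proc51): proc54 overlapped-by proc51 ✓
(proc55, proc49): proc55 overlapped-by proc49 ✓
(proc57, proc49): proc57 overlapped-by proc49 ✓
(proc57, proc52): proc57 overlapped-by proc52 ✓
(proc57, proc55): proc57 overlapped-by proc55 ✓
(proc58, proc52): proc58 overlapped-by proc52 ✓
(proc58, proc56): proc58 overlapped-by proc56 ✓
(proc58, proc57): proc58 overlapped-by proc57 ✓
Count: 15.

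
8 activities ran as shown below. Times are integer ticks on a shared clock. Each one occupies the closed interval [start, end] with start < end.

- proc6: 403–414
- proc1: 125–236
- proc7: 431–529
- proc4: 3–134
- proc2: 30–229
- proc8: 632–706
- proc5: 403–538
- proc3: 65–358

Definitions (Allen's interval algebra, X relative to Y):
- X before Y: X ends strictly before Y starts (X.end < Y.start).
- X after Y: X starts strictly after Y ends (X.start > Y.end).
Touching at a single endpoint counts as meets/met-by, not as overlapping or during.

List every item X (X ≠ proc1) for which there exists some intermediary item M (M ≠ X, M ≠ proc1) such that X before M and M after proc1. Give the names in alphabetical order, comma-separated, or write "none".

Target proc1 = [125, 236].
Intermediaries M with M after proc1: proc5, proc6, proc7, proc8.
Via proc5 — items with X before proc5: proc2, proc3, proc4.
Via proc6 — items with X before proc6: proc2, proc3, proc4.
Via proc7 — items with X before proc7: proc2, proc3, proc4, proc6.
Via proc8 — items with X before proc8: proc2, proc3, proc4, proc5, proc6, proc7.
Union: proc2, proc3, proc4, proc5, proc6, proc7.

proc2, proc3, proc4, proc5, proc6, proc7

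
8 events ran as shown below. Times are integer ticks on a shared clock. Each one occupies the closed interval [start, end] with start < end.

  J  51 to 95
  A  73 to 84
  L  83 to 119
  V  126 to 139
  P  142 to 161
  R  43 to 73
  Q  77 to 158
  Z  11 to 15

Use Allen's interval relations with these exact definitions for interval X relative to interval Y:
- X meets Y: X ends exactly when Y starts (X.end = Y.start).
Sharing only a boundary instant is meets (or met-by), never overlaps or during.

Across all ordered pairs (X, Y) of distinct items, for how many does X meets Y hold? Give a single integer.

Checking all 56 ordered pairs for relation 'meets'; matching pairs in alphabetical order:
(R, A): R meets A ✓
Count: 1.

1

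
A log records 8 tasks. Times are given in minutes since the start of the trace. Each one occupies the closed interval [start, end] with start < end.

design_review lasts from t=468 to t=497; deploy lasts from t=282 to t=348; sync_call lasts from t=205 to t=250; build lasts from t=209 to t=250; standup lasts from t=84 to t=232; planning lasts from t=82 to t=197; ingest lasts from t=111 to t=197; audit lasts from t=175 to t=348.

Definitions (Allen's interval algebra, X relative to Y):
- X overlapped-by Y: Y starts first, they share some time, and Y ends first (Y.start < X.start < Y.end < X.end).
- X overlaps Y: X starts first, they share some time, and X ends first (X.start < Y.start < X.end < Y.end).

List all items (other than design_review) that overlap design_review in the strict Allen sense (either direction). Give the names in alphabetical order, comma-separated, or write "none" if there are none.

none

Target design_review = [t=468, t=497].
audit [t=175, t=348] → before → no.
build [t=209, t=250] → before → no.
deploy [t=282, t=348] → before → no.
ingest [t=111, t=197] → before → no.
planning [t=82, t=197] → before → no.
standup [t=84, t=232] → before → no.
sync_call [t=205, t=250] → before → no.
Result: none.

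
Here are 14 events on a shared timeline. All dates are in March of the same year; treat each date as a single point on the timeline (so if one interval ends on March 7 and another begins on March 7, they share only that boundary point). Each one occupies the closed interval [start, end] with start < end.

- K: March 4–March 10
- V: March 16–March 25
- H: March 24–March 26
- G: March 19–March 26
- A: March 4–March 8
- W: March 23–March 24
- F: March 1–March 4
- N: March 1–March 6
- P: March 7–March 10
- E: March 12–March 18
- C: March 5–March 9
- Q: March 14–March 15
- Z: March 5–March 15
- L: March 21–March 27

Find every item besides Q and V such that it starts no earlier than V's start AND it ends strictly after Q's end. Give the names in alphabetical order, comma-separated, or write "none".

Conditions: its start is no earlier than V's start (X.start >= March 16) AND its end is strictly after Q's end (X.end > March 15).
A: start March 4 >= March 16? ✗; end March 8 > March 15? ✗ → no.
C: start March 5 >= March 16? ✗; end March 9 > March 15? ✗ → no.
E: start March 12 >= March 16? ✗; end March 18 > March 15? ✓ → no.
F: start March 1 >= March 16? ✗; end March 4 > March 15? ✗ → no.
G: start March 19 >= March 16? ✓; end March 26 > March 15? ✓ → yes.
H: start March 24 >= March 16? ✓; end March 26 > March 15? ✓ → yes.
K: start March 4 >= March 16? ✗; end March 10 > March 15? ✗ → no.
L: start March 21 >= March 16? ✓; end March 27 > March 15? ✓ → yes.
N: start March 1 >= March 16? ✗; end March 6 > March 15? ✗ → no.
P: start March 7 >= March 16? ✗; end March 10 > March 15? ✗ → no.
W: start March 23 >= March 16? ✓; end March 24 > March 15? ✓ → yes.
Z: start March 5 >= March 16? ✗; end March 15 > March 15? ✗ → no.
Result: G, H, L, W.

G, H, L, W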